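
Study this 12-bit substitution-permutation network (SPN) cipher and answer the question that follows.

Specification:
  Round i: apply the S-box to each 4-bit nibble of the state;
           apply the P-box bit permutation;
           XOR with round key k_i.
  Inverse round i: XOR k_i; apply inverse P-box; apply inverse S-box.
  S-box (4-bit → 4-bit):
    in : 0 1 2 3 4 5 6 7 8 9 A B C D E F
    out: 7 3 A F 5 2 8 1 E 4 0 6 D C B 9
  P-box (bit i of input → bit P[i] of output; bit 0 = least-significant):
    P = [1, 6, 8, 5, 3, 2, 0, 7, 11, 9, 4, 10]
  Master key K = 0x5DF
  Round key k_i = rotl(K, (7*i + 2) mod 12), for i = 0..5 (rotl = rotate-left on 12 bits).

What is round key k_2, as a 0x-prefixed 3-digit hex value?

0xDF5

K = 0x5DF
k_0 = rotl(K, (7*0+2) mod 12) = rotl(K, 2) = 0x77D
k_1 = rotl(K, (7*1+2) mod 12) = rotl(K, 9) = 0xEBB
k_2 = rotl(K, (7*2+2) mod 12) = rotl(K, 4) = 0xDF5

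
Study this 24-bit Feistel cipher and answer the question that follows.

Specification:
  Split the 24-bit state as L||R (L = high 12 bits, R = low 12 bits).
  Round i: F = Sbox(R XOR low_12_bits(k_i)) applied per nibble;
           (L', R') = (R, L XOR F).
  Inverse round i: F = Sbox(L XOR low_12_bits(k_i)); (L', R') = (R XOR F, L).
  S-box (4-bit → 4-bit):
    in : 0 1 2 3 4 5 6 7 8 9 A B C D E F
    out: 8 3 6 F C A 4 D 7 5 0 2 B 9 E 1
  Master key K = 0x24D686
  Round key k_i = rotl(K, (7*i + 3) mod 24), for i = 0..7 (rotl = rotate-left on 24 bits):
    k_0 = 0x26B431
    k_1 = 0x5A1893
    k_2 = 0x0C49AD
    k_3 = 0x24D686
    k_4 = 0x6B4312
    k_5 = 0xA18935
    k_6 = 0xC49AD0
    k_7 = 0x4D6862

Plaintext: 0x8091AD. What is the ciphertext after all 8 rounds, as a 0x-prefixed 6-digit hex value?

s_0 = plaintext = 0x8091AD
s_1 = Round(s_0, k_0) = 0x1AD252
s_2 = Round(s_1, k_1) = 0x25211E
s_3 = Round(s_2, k_2) = 0x11E57D
s_4 = Round(s_3, k_3) = 0x57DE0C
s_5 = Round(s_4, k_4) = 0xE0CC43
s_6 = Round(s_5, k_5) = 0xC434D8
s_7 = Round(s_6, k_6) = 0x4D82C4
s_8 = Round(s_7, k_7) = 0x2C44DC

0x2C44DC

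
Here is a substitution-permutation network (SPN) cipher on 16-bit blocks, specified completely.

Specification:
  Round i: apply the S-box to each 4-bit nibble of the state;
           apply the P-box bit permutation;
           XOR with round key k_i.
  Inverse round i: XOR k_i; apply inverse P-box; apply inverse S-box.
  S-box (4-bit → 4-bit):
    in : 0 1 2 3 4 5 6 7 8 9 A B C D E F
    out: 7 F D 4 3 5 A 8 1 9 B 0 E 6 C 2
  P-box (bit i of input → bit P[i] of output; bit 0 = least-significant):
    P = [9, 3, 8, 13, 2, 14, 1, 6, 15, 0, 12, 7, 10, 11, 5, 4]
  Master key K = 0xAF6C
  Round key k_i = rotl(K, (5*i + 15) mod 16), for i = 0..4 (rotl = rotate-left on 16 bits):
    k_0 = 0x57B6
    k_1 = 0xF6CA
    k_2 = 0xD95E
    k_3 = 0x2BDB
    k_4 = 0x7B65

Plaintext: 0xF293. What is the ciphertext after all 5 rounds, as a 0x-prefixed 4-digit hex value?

s_0 = plaintext = 0xF293
s_1 = Round(s_0, k_0) = 0xCE72
s_2 = Round(s_1, k_1) = 0xCD3A
s_3 = Round(s_2, k_2) = 0xE365
s_4 = Round(s_3, k_3) = 0x78AB
s_5 = Round(s_4, k_4) = 0xBB31

0xBB31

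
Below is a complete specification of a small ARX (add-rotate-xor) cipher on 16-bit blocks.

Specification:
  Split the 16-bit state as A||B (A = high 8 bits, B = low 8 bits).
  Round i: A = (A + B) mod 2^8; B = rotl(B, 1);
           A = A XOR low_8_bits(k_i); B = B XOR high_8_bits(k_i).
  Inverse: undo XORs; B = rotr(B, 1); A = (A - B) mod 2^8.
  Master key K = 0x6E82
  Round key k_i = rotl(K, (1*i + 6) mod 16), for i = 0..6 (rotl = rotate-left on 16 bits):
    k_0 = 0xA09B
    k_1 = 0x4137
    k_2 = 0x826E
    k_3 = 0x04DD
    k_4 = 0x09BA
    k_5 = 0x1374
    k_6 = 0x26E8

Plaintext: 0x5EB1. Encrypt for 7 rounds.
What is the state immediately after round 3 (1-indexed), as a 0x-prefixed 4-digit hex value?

s_0 = plaintext = 0x5EB1
s_1 = Round(s_0, k_0) = 0x94C3
s_2 = Round(s_1, k_1) = 0x60C6
s_3 = Round(s_2, k_2) = 0x480F
s_4 = Round(s_3, k_3) = 0x8A1A
s_5 = Round(s_4, k_4) = 0x1E3D
s_6 = Round(s_5, k_5) = 0x2F69
s_7 = Round(s_6, k_6) = 0x70F4

0x480F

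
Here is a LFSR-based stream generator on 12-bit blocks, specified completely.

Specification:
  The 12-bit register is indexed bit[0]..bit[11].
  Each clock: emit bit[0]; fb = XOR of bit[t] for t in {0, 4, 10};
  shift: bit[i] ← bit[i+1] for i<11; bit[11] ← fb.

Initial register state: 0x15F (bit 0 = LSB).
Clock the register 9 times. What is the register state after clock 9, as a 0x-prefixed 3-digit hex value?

0x210

reg_0 = 0x15F
clock 1: out=1, reg = 0x0AF
clock 2: out=1, reg = 0x857
clock 3: out=1, reg = 0x42B
clock 4: out=1, reg = 0x215
clock 5: out=1, reg = 0x10A
clock 6: out=0, reg = 0x085
clock 7: out=1, reg = 0x842
clock 8: out=0, reg = 0x421
clock 9: out=1, reg = 0x210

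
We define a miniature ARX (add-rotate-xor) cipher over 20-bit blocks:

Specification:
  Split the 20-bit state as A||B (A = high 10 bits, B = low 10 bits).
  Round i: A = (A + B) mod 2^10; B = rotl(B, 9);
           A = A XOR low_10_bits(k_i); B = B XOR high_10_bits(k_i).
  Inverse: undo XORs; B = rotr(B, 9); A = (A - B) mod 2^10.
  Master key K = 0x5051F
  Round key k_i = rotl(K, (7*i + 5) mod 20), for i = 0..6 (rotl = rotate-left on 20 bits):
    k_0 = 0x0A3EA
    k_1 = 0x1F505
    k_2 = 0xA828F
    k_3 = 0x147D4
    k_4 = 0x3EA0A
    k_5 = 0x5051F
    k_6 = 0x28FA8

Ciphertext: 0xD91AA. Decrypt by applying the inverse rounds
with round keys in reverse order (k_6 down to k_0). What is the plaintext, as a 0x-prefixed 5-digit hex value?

0x24E02

s_0 = ciphertext = 0xD91AA
s_1 = InvRound(s_0, k_6) = 0xAEA12
s_2 = InvRound(s_1, k_5) = 0x3FAA7
s_3 = InvRound(s_2, k_4) = 0x8E4BB
s_4 = InvRound(s_3, k_3) = 0x065D4
s_5 = InvRound(s_4, k_2) = 0xEB6E9
s_6 = InvRound(s_5, k_1) = 0x5FD29
s_7 = InvRound(s_6, k_0) = 0x24E02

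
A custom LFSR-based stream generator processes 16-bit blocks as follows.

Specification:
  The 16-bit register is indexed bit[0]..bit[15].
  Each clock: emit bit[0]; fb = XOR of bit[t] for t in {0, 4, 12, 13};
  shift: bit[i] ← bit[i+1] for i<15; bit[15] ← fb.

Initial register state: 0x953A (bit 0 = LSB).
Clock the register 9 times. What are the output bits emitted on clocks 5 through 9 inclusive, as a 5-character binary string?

reg_0 = 0x953A
clock 1: out=0, reg = 0x4A9D
clock 2: out=1, reg = 0x254E
clock 3: out=0, reg = 0x92A7
clock 4: out=1, reg = 0x4953
clock 5: out=1, reg = 0x24A9
clock 6: out=1, reg = 0x1254
clock 7: out=0, reg = 0x092A
clock 8: out=0, reg = 0x0495
clock 9: out=1, reg = 0x024A

11001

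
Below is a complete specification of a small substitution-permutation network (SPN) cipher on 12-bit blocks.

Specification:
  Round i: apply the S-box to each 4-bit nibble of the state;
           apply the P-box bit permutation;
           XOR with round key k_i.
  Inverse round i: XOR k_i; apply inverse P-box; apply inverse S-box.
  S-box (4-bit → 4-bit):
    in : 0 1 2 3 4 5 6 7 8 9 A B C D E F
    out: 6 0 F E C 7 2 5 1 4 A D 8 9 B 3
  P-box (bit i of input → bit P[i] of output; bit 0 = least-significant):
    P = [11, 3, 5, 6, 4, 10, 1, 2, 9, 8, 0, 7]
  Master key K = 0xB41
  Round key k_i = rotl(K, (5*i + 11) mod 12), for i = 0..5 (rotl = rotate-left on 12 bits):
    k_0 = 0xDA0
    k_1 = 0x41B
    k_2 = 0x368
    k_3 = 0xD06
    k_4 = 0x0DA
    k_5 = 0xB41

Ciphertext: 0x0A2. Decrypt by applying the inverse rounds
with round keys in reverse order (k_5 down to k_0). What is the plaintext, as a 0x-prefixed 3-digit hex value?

s_0 = ciphertext = 0x0A2
s_1 = InvRound(s_0, k_5) = 0x29B
s_2 = InvRound(s_1, k_4) = 0x71C
s_3 = InvRound(s_2, k_3) = 0x87F
s_4 = InvRound(s_3, k_2) = 0x5B8
s_5 = InvRound(s_4, k_1) = 0x399
s_6 = InvRound(s_5, k_0) = 0x7F5

0x7F5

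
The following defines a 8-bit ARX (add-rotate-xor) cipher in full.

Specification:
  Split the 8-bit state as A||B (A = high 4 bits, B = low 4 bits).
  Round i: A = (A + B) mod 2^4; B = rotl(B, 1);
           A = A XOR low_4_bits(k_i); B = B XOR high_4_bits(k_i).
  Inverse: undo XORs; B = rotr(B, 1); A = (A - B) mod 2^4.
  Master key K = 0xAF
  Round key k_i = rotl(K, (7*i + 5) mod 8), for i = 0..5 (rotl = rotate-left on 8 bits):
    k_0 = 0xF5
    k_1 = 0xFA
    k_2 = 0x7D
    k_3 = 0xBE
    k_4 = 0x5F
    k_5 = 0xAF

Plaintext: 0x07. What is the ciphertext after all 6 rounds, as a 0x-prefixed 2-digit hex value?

s_0 = plaintext = 0x07
s_1 = Round(s_0, k_0) = 0x21
s_2 = Round(s_1, k_1) = 0x9D
s_3 = Round(s_2, k_2) = 0xBC
s_4 = Round(s_3, k_3) = 0x92
s_5 = Round(s_4, k_4) = 0x41
s_6 = Round(s_5, k_5) = 0xA8

0xA8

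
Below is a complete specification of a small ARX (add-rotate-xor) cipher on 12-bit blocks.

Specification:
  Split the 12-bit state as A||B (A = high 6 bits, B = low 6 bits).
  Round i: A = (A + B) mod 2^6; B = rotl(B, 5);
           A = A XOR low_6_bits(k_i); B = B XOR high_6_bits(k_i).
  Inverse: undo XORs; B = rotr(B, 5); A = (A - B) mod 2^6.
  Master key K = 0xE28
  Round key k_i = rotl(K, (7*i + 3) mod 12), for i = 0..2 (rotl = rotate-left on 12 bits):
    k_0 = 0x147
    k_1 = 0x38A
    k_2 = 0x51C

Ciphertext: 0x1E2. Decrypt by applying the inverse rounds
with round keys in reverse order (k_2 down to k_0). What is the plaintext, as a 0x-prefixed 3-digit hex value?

s_0 = ciphertext = 0x1E2
s_1 = InvRound(s_0, k_2) = 0xBAD
s_2 = InvRound(s_1, k_1) = 0x747
s_3 = InvRound(s_2, k_0) = 0x584

0x584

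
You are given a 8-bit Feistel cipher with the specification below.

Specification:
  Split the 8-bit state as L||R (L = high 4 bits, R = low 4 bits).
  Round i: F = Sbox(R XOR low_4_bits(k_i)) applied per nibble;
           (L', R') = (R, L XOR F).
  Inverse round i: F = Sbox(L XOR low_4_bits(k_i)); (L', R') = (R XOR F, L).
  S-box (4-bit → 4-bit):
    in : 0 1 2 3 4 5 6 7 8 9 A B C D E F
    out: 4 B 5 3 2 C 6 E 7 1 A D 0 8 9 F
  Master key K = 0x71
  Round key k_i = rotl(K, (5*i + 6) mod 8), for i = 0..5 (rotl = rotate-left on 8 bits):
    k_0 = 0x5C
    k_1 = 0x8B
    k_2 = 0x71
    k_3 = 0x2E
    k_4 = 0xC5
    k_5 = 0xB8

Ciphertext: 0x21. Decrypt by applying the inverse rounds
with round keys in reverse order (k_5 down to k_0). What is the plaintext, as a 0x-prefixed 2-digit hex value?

s_0 = ciphertext = 0x21
s_1 = InvRound(s_0, k_5) = 0xB2
s_2 = InvRound(s_1, k_4) = 0xBB
s_3 = InvRound(s_2, k_3) = 0x7B
s_4 = InvRound(s_3, k_2) = 0xD7
s_5 = InvRound(s_4, k_1) = 0x1D
s_6 = InvRound(s_5, k_0) = 0x51

0x51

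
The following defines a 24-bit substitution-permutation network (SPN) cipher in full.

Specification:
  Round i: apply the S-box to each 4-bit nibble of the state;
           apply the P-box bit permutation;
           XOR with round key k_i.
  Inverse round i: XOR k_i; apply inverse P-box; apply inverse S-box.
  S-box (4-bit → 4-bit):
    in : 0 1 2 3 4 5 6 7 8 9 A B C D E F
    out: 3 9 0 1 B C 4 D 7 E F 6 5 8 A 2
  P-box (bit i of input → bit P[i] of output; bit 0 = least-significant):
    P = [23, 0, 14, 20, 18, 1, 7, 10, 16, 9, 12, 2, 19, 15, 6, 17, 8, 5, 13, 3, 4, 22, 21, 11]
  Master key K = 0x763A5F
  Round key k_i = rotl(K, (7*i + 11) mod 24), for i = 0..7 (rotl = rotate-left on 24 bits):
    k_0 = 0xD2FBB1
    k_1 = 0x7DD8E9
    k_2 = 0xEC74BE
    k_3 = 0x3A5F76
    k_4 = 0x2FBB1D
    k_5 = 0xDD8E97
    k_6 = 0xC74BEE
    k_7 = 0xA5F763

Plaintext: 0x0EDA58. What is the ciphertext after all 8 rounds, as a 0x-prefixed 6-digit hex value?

s_0 = plaintext = 0x0EDA58
s_1 = Round(s_0, k_0) = 0x11AD0C
s_2 = Round(s_1, k_1) = 0xF311B7
s_3 = Round(s_2, k_2) = 0x373538
s_4 = Round(s_3, k_3) = 0xB62E6B
s_5 = Round(s_4, k_4) = 0x4FD998
s_6 = Round(s_5, k_5) = 0x1FD020
s_7 = Round(s_6, k_6) = 0x4441DF
s_8 = Round(s_7, k_7) = 0xEE7A5E

0xEE7A5E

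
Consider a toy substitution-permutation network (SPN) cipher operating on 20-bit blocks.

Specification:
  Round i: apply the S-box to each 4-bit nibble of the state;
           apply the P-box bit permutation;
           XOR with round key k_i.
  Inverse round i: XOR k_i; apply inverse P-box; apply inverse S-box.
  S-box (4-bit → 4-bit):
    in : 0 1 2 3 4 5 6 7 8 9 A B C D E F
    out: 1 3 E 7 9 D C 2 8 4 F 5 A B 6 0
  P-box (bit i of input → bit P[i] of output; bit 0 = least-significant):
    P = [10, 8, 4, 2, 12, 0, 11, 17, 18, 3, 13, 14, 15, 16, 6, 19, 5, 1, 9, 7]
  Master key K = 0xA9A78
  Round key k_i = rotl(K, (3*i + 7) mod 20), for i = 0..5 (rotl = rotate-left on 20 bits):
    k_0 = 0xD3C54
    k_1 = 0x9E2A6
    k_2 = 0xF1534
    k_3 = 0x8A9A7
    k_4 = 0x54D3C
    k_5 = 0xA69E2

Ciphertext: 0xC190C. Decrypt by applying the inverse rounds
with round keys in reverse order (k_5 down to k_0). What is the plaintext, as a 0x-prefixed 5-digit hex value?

0x08A3F

s_0 = ciphertext = 0xC190C
s_1 = InvRound(s_0, k_5) = 0xD9A48
s_2 = InvRound(s_1, k_4) = 0xB580A
s_3 = InvRound(s_2, k_3) = 0x412DC
s_4 = InvRound(s_3, k_2) = 0x52781
s_5 = InvRound(s_4, k_1) = 0x1447D
s_6 = InvRound(s_5, k_0) = 0x08A3F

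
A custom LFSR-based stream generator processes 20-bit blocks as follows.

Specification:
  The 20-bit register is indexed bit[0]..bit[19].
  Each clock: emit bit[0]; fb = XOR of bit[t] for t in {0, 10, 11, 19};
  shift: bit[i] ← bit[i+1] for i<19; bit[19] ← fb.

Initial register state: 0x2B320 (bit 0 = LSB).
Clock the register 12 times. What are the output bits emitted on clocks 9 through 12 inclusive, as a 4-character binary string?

reg_0 = 0x2B320
clock 1: out=0, reg = 0x15990
clock 2: out=0, reg = 0x8ACC8
clock 3: out=0, reg = 0xC5664
clock 4: out=0, reg = 0x62B32
clock 5: out=0, reg = 0xB1599
clock 6: out=1, reg = 0xD8ACC
clock 7: out=0, reg = 0x6C566
clock 8: out=0, reg = 0xB62B3
clock 9: out=1, reg = 0x5B159
clock 10: out=1, reg = 0xAD8AC
clock 11: out=0, reg = 0x56C56
clock 12: out=0, reg = 0x2B62B

1100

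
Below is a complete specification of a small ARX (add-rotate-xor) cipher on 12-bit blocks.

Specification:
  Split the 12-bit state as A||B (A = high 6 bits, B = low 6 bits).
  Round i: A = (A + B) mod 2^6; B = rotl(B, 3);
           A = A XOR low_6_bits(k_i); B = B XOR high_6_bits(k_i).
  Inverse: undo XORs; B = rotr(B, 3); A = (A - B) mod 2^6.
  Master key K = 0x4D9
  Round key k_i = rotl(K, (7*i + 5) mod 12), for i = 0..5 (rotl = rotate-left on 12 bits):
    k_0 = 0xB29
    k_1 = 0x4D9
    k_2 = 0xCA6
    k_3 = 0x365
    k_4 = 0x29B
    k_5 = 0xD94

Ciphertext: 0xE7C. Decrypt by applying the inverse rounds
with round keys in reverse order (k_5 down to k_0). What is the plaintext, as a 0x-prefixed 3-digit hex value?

s_0 = ciphertext = 0xE7C
s_1 = InvRound(s_0, k_5) = 0x711
s_2 = InvRound(s_1, k_4) = 0xB1B
s_3 = InvRound(s_2, k_3) = 0x5F2
s_4 = InvRound(s_3, k_2) = 0xC40
s_5 = InvRound(s_4, k_1) = 0x39A
s_6 = InvRound(s_5, k_0) = 0xC76

0xC76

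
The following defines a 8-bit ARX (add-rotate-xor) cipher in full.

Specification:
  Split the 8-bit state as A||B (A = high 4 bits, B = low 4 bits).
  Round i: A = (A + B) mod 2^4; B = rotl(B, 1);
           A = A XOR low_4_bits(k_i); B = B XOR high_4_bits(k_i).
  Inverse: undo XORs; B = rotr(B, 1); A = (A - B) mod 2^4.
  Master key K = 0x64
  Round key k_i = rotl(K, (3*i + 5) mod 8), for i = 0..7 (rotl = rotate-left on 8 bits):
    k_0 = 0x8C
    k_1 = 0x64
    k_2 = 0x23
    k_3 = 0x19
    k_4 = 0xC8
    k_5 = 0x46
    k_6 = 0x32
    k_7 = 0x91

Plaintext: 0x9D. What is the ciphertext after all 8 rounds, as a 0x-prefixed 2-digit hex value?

0x7D

s_0 = plaintext = 0x9D
s_1 = Round(s_0, k_0) = 0xA3
s_2 = Round(s_1, k_1) = 0x90
s_3 = Round(s_2, k_2) = 0xA2
s_4 = Round(s_3, k_3) = 0x55
s_5 = Round(s_4, k_4) = 0x26
s_6 = Round(s_5, k_5) = 0xE8
s_7 = Round(s_6, k_6) = 0x42
s_8 = Round(s_7, k_7) = 0x7D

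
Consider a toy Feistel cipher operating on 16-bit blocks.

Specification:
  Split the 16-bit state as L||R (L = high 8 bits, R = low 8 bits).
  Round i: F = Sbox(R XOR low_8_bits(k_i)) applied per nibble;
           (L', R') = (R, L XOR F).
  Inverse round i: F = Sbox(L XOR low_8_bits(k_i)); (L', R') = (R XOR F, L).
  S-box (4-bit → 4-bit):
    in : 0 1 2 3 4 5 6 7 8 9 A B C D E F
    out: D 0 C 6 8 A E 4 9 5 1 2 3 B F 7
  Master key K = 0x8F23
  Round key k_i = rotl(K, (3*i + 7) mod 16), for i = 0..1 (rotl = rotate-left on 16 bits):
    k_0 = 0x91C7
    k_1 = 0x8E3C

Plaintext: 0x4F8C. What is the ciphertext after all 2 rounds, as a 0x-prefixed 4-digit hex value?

s_0 = plaintext = 0x4F8C
s_1 = Round(s_0, k_0) = 0x8CCD
s_2 = Round(s_1, k_1) = 0xCDFC

0xCDFC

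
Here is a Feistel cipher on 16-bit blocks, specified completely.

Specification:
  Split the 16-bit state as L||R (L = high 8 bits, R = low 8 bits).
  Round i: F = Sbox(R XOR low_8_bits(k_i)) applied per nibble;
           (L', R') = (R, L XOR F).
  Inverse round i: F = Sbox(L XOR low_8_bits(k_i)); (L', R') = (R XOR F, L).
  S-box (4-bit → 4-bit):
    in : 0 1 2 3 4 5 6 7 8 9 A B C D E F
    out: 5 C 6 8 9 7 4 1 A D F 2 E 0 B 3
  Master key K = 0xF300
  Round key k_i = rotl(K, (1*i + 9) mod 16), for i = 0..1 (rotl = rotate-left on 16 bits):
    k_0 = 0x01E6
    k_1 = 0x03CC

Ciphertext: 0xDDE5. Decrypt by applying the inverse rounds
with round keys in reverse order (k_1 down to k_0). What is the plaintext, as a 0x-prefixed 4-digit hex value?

0x3E29

s_0 = ciphertext = 0xDDE5
s_1 = InvRound(s_0, k_1) = 0x29DD
s_2 = InvRound(s_1, k_0) = 0x3E29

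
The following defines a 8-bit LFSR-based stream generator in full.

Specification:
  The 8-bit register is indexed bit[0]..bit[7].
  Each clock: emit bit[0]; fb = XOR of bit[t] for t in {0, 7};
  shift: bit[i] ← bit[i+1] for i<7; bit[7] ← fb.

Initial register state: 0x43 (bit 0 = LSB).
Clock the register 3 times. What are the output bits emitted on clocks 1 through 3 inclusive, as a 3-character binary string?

reg_0 = 0x43
clock 1: out=1, reg = 0xA1
clock 2: out=1, reg = 0x50
clock 3: out=0, reg = 0x28

110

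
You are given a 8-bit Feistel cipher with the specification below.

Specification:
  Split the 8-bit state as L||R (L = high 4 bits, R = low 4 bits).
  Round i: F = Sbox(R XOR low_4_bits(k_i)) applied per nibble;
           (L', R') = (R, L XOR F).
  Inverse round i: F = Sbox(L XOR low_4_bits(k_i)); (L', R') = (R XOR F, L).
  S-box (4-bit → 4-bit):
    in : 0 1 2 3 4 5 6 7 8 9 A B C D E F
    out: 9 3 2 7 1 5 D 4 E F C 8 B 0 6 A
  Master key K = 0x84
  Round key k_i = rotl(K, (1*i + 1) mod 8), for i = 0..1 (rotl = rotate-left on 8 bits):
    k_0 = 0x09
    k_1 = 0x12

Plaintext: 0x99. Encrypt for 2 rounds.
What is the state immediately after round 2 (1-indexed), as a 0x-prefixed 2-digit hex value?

s_0 = plaintext = 0x99
s_1 = Round(s_0, k_0) = 0x90
s_2 = Round(s_1, k_1) = 0x0B

0x0B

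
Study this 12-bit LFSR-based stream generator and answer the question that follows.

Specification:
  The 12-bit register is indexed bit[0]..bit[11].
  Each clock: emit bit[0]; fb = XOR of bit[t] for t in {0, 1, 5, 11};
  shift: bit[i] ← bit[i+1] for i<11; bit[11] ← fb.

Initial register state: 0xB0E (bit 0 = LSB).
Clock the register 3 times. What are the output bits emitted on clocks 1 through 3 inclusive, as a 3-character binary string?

reg_0 = 0xB0E
clock 1: out=0, reg = 0x587
clock 2: out=1, reg = 0x2C3
clock 3: out=1, reg = 0x161

011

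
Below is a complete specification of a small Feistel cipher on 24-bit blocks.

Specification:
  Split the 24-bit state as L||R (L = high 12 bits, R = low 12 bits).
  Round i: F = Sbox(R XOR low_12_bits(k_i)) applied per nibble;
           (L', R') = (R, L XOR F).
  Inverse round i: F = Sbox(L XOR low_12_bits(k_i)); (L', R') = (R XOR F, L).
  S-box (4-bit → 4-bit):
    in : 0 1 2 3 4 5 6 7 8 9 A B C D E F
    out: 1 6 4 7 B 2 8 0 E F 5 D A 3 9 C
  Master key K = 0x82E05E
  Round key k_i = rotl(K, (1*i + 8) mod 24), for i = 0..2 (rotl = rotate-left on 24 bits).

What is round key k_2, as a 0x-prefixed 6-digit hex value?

0x817A0B

K = 0x82E05E
k_0 = rotl(K, (1*0+8) mod 24) = rotl(K, 8) = 0xE05E82
k_1 = rotl(K, (1*1+8) mod 24) = rotl(K, 9) = 0xC0BD05
k_2 = rotl(K, (1*2+8) mod 24) = rotl(K, 10) = 0x817A0B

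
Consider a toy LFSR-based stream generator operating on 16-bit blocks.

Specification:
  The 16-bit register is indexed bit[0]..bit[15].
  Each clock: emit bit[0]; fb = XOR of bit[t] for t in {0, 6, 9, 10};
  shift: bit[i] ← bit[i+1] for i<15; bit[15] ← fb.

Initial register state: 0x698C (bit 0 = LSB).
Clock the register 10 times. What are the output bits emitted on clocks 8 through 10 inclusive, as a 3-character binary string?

110

reg_0 = 0x698C
clock 1: out=0, reg = 0x34C6
clock 2: out=0, reg = 0x1A63
clock 3: out=1, reg = 0x8D31
clock 4: out=1, reg = 0x4698
clock 5: out=0, reg = 0x234C
clock 6: out=0, reg = 0x11A6
clock 7: out=0, reg = 0x08D3
clock 8: out=1, reg = 0x0469
clock 9: out=1, reg = 0x8234
clock 10: out=0, reg = 0xC11A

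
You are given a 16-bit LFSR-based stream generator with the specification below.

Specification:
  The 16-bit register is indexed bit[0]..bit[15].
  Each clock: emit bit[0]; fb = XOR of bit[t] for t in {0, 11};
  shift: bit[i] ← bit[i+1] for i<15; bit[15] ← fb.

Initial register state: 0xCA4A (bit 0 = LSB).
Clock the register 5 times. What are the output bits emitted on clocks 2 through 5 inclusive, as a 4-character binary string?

1010

reg_0 = 0xCA4A
clock 1: out=0, reg = 0xE525
clock 2: out=1, reg = 0xF292
clock 3: out=0, reg = 0x7949
clock 4: out=1, reg = 0x3CA4
clock 5: out=0, reg = 0x9E52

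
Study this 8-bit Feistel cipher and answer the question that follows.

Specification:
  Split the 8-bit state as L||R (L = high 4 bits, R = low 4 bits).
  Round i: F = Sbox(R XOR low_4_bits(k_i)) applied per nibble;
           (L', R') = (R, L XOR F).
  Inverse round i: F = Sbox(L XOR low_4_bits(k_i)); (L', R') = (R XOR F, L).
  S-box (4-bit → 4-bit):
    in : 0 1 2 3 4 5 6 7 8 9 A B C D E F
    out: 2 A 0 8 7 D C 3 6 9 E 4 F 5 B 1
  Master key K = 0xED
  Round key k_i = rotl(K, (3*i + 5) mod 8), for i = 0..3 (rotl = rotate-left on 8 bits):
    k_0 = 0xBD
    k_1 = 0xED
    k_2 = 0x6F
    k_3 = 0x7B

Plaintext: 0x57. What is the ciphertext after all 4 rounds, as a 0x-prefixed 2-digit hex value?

0xC8

s_0 = plaintext = 0x57
s_1 = Round(s_0, k_0) = 0x7B
s_2 = Round(s_1, k_1) = 0xBB
s_3 = Round(s_2, k_2) = 0xBC
s_4 = Round(s_3, k_3) = 0xC8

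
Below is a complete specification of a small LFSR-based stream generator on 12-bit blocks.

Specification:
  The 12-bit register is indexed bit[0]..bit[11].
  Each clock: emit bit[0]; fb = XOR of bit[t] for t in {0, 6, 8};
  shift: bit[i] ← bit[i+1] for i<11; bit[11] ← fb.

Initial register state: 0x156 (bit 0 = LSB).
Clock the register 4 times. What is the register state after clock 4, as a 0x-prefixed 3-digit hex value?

0x215

reg_0 = 0x156
clock 1: out=0, reg = 0x0AB
clock 2: out=1, reg = 0x855
clock 3: out=1, reg = 0x42A
clock 4: out=0, reg = 0x215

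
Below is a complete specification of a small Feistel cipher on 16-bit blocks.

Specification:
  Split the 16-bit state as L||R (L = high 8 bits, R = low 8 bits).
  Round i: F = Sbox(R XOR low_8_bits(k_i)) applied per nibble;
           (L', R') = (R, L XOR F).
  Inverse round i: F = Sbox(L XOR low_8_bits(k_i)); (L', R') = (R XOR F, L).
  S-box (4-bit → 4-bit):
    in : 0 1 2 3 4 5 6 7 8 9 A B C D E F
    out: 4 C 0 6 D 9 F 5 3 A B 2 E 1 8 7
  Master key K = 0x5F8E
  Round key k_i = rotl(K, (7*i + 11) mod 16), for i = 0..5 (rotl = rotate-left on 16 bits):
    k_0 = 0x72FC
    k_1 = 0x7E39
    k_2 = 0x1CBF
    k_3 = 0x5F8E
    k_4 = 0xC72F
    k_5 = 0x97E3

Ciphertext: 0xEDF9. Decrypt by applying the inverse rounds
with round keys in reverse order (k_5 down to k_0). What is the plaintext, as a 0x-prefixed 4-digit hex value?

0xDC23

s_0 = ciphertext = 0xEDF9
s_1 = InvRound(s_0, k_5) = 0xB1ED
s_2 = InvRound(s_1, k_4) = 0x45B1
s_3 = InvRound(s_2, k_3) = 0x5345
s_4 = InvRound(s_3, k_2) = 0xCB53
s_5 = InvRound(s_4, k_1) = 0x23CB
s_6 = InvRound(s_5, k_0) = 0xDC23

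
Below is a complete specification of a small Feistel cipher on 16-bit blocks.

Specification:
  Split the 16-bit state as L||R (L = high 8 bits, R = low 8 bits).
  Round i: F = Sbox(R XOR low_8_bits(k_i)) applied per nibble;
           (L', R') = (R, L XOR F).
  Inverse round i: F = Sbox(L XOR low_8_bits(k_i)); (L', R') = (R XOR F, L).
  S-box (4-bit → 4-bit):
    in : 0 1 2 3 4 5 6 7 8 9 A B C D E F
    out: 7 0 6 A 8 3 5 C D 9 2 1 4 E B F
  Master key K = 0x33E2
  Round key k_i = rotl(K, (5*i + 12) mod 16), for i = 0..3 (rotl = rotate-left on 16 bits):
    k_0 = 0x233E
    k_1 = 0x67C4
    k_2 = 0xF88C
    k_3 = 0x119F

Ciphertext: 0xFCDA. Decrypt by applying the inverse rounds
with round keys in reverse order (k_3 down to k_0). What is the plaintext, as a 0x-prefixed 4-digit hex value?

0x2A04

s_0 = ciphertext = 0xFCDA
s_1 = InvRound(s_0, k_3) = 0x80FC
s_2 = InvRound(s_1, k_2) = 0x8880
s_3 = InvRound(s_2, k_1) = 0x0488
s_4 = InvRound(s_3, k_0) = 0x2A04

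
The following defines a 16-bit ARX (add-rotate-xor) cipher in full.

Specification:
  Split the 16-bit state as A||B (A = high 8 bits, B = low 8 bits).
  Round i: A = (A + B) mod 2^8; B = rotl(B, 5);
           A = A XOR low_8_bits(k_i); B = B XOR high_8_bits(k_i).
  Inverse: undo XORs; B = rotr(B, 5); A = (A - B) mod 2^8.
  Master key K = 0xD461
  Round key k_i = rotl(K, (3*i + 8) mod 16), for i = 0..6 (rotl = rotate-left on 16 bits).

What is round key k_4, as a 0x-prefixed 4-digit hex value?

0x461D

K = 0xD461
k_0 = rotl(K, (3*0+8) mod 16) = rotl(K, 8) = 0x61D4
k_1 = rotl(K, (3*1+8) mod 16) = rotl(K, 11) = 0x0EA3
k_2 = rotl(K, (3*2+8) mod 16) = rotl(K, 14) = 0x7518
k_3 = rotl(K, (3*3+8) mod 16) = rotl(K, 1) = 0xA8C3
k_4 = rotl(K, (3*4+8) mod 16) = rotl(K, 4) = 0x461D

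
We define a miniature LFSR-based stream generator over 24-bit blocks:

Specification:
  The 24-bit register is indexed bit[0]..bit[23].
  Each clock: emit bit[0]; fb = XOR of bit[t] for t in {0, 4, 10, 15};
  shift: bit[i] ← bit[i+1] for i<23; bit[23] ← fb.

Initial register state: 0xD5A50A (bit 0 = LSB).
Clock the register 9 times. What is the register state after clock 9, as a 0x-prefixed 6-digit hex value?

0xCC6AD2

reg_0 = 0xD5A50A
clock 1: out=0, reg = 0x6AD285
clock 2: out=1, reg = 0x356942
clock 3: out=0, reg = 0x1AB4A1
clock 4: out=1, reg = 0x8D5A50
clock 5: out=0, reg = 0xC6AD28
clock 6: out=0, reg = 0x635694
clock 7: out=0, reg = 0x31AB4A
clock 8: out=0, reg = 0x98D5A5
clock 9: out=1, reg = 0xCC6AD2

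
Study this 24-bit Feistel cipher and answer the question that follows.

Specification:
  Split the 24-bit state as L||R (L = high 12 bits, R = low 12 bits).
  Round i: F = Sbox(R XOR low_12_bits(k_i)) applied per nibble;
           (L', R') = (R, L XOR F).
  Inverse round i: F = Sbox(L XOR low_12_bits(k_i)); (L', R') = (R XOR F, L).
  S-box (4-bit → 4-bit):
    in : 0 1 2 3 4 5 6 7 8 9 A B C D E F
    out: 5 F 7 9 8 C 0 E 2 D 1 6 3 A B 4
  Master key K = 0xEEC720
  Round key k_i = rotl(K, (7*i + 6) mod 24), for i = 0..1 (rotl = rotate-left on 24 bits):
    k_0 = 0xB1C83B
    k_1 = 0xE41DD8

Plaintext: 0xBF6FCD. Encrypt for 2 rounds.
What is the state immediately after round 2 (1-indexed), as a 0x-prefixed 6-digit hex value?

s_0 = plaintext = 0xBF6FCD
s_1 = Round(s_0, k_0) = 0xFCD5B6
s_2 = Round(s_1, k_1) = 0x5B6DC6

0x5B6DC6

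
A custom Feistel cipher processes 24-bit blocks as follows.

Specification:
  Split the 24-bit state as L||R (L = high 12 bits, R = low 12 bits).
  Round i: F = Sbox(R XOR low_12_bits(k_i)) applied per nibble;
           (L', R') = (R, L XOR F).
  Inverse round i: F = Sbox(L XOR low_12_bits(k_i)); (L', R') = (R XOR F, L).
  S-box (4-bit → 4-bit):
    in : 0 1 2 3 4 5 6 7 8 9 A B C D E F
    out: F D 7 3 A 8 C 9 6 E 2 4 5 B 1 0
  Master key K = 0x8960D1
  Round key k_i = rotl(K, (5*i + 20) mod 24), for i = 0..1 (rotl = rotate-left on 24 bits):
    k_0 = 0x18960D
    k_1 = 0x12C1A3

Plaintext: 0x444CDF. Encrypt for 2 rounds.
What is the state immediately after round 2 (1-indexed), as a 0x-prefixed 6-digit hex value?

0x6F3550

s_0 = plaintext = 0x444CDF
s_1 = Round(s_0, k_0) = 0xCDF6F3
s_2 = Round(s_1, k_1) = 0x6F3550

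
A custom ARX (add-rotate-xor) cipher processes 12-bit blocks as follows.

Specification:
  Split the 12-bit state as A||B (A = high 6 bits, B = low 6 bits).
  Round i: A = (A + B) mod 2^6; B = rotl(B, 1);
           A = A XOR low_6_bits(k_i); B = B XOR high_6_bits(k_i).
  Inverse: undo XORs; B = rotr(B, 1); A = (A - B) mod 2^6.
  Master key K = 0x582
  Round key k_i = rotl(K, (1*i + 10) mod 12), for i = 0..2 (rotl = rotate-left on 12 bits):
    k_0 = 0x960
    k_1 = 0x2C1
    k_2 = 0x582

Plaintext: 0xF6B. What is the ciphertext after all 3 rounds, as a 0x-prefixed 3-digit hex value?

0xACB

s_0 = plaintext = 0xF6B
s_1 = Round(s_0, k_0) = 0x232
s_2 = Round(s_1, k_1) = 0xEEE
s_3 = Round(s_2, k_2) = 0xACB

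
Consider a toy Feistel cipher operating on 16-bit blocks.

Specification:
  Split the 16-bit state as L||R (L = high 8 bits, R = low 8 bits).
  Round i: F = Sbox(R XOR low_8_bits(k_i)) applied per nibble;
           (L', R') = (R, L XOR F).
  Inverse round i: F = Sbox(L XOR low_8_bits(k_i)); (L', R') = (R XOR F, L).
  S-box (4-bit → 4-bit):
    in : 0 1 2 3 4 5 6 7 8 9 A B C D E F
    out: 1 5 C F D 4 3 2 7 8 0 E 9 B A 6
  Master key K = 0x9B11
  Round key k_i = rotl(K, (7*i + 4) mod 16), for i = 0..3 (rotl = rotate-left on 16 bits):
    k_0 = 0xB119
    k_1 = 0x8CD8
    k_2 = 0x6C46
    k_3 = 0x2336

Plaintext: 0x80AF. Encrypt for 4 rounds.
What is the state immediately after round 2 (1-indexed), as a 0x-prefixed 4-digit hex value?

0x6341

s_0 = plaintext = 0x80AF
s_1 = Round(s_0, k_0) = 0xAF63
s_2 = Round(s_1, k_1) = 0x6341
s_3 = Round(s_2, k_2) = 0x4171
s_4 = Round(s_3, k_3) = 0x7193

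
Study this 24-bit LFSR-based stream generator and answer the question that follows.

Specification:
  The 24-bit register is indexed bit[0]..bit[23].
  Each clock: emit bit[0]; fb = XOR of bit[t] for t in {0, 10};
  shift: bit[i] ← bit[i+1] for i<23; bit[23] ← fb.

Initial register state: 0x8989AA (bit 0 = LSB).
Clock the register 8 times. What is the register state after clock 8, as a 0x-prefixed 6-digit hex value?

reg_0 = 0x8989AA
clock 1: out=0, reg = 0x44C4D5
clock 2: out=1, reg = 0x22626A
clock 3: out=0, reg = 0x113135
clock 4: out=1, reg = 0x88989A
clock 5: out=0, reg = 0x444C4D
clock 6: out=1, reg = 0x222626
clock 7: out=0, reg = 0x911313
clock 8: out=1, reg = 0xC88989

0xC88989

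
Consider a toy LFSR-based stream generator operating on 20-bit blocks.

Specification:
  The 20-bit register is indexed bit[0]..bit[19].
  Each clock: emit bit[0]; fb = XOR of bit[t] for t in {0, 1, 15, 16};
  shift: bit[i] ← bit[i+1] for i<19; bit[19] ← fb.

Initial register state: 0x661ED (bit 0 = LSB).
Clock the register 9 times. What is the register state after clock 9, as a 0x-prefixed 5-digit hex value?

0x90B30

reg_0 = 0x661ED
clock 1: out=1, reg = 0xB30F6
clock 2: out=0, reg = 0x5987B
clock 3: out=1, reg = 0x2CC3D
clock 4: out=1, reg = 0x1661E
clock 5: out=0, reg = 0x0B30F
clock 6: out=1, reg = 0x85987
clock 7: out=1, reg = 0x42CC3
clock 8: out=1, reg = 0x21661
clock 9: out=1, reg = 0x90B30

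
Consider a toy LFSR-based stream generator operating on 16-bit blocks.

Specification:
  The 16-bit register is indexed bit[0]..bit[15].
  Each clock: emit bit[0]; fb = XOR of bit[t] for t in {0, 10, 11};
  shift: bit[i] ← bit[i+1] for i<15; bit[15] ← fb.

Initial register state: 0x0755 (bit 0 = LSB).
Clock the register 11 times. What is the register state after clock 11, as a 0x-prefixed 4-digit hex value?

0x1A80

reg_0 = 0x0755
clock 1: out=1, reg = 0x03AA
clock 2: out=0, reg = 0x01D5
clock 3: out=1, reg = 0x80EA
clock 4: out=0, reg = 0x4075
clock 5: out=1, reg = 0xA03A
clock 6: out=0, reg = 0x501D
clock 7: out=1, reg = 0xA80E
clock 8: out=0, reg = 0xD407
clock 9: out=1, reg = 0x6A03
clock 10: out=1, reg = 0x3501
clock 11: out=1, reg = 0x1A80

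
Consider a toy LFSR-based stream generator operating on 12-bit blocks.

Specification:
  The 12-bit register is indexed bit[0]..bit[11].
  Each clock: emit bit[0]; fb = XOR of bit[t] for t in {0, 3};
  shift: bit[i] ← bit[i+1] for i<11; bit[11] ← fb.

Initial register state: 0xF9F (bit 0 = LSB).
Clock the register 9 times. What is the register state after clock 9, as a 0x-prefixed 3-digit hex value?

0x367

reg_0 = 0xF9F
clock 1: out=1, reg = 0x7CF
clock 2: out=1, reg = 0x3E7
clock 3: out=1, reg = 0x9F3
clock 4: out=1, reg = 0xCF9
clock 5: out=1, reg = 0x67C
clock 6: out=0, reg = 0xB3E
clock 7: out=0, reg = 0xD9F
clock 8: out=1, reg = 0x6CF
clock 9: out=1, reg = 0x367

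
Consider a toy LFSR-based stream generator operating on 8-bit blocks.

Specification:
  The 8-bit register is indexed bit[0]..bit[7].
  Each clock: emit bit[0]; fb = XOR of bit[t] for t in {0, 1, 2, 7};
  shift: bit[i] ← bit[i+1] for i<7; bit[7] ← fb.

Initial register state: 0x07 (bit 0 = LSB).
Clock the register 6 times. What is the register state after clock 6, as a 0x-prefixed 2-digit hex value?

0x0C

reg_0 = 0x07
clock 1: out=1, reg = 0x83
clock 2: out=1, reg = 0xC1
clock 3: out=1, reg = 0x60
clock 4: out=0, reg = 0x30
clock 5: out=0, reg = 0x18
clock 6: out=0, reg = 0x0C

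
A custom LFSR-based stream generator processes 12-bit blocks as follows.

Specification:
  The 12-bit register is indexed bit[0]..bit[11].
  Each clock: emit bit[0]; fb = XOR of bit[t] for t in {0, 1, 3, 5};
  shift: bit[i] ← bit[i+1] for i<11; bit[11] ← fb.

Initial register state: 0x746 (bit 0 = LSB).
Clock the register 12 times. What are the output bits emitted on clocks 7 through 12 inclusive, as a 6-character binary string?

reg_0 = 0x746
clock 1: out=0, reg = 0xBA3
clock 2: out=1, reg = 0xDD1
clock 3: out=1, reg = 0xEE8
clock 4: out=0, reg = 0x774
clock 5: out=0, reg = 0xBBA
clock 6: out=0, reg = 0xDDD
clock 7: out=1, reg = 0x6EE
clock 8: out=0, reg = 0xB77
clock 9: out=1, reg = 0xDBB
clock 10: out=1, reg = 0x6DD
clock 11: out=1, reg = 0x36E
clock 12: out=0, reg = 0x9B7

101110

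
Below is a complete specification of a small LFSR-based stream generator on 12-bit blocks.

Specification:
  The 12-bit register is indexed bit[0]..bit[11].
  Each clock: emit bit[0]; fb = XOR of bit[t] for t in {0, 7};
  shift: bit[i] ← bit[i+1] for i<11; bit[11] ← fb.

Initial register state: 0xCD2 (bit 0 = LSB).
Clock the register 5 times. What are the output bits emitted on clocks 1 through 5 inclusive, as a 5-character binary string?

01001

reg_0 = 0xCD2
clock 1: out=0, reg = 0xE69
clock 2: out=1, reg = 0xF34
clock 3: out=0, reg = 0x79A
clock 4: out=0, reg = 0xBCD
clock 5: out=1, reg = 0x5E6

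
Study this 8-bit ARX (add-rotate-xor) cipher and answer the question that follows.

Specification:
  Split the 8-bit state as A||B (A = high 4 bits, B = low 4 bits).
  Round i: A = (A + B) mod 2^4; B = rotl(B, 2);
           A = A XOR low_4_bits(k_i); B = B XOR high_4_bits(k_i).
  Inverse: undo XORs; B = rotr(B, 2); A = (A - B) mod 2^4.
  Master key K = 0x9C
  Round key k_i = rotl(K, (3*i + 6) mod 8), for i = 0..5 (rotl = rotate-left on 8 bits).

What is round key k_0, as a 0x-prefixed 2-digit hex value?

K = 0x9C
k_0 = rotl(K, (3*0+6) mod 8) = rotl(K, 6) = 0x27

0x27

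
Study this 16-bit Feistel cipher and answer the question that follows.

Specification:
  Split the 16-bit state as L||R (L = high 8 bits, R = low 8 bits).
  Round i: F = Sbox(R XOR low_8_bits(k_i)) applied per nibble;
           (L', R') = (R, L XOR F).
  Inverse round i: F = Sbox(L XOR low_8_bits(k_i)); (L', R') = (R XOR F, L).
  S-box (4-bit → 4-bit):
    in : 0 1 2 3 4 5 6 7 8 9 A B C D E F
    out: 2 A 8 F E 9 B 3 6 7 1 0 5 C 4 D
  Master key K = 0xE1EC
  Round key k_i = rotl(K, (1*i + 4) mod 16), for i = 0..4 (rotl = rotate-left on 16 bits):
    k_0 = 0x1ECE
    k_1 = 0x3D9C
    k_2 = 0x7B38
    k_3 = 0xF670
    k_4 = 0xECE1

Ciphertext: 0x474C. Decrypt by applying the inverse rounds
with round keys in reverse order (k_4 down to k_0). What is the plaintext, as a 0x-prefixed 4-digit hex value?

s_0 = ciphertext = 0x474C
s_1 = InvRound(s_0, k_4) = 0x5747
s_2 = InvRound(s_1, k_3) = 0xC457
s_3 = InvRound(s_2, k_2) = 0x82C4
s_4 = InvRound(s_3, k_1) = 0x6082
s_5 = InvRound(s_4, k_0) = 0x9660

0x9660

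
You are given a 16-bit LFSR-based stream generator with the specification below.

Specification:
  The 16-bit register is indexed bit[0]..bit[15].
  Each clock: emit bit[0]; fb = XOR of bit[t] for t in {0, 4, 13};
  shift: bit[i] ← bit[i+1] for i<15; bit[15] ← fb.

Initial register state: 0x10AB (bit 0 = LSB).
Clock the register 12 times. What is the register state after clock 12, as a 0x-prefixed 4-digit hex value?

0x6E91

reg_0 = 0x10AB
clock 1: out=1, reg = 0x8855
clock 2: out=1, reg = 0x442A
clock 3: out=0, reg = 0x2215
clock 4: out=1, reg = 0x910A
clock 5: out=0, reg = 0x4885
clock 6: out=1, reg = 0xA442
clock 7: out=0, reg = 0xD221
clock 8: out=1, reg = 0xE910
clock 9: out=0, reg = 0x7488
clock 10: out=0, reg = 0xBA44
clock 11: out=0, reg = 0xDD22
clock 12: out=0, reg = 0x6E91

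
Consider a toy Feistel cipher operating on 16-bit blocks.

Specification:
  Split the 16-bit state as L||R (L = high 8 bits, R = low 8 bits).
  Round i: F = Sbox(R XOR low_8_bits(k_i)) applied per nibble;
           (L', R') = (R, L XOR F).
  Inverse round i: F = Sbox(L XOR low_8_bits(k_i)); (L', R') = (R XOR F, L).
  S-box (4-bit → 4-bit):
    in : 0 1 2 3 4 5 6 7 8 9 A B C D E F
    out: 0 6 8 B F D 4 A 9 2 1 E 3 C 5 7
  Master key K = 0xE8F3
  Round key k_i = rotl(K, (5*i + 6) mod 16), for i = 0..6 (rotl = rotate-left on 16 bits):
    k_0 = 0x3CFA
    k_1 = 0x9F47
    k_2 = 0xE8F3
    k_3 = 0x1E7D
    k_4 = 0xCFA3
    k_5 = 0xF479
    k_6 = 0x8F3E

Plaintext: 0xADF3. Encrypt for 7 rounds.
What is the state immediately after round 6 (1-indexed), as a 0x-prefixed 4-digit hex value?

s_0 = plaintext = 0xADF3
s_1 = Round(s_0, k_0) = 0xF3AF
s_2 = Round(s_1, k_1) = 0xAFAA
s_3 = Round(s_2, k_2) = 0xAA7D
s_4 = Round(s_3, k_3) = 0x7DAA
s_5 = Round(s_4, k_4) = 0xAA7F
s_6 = Round(s_5, k_5) = 0x7FAE
s_7 = Round(s_6, k_6) = 0xAE5F

0x7FAE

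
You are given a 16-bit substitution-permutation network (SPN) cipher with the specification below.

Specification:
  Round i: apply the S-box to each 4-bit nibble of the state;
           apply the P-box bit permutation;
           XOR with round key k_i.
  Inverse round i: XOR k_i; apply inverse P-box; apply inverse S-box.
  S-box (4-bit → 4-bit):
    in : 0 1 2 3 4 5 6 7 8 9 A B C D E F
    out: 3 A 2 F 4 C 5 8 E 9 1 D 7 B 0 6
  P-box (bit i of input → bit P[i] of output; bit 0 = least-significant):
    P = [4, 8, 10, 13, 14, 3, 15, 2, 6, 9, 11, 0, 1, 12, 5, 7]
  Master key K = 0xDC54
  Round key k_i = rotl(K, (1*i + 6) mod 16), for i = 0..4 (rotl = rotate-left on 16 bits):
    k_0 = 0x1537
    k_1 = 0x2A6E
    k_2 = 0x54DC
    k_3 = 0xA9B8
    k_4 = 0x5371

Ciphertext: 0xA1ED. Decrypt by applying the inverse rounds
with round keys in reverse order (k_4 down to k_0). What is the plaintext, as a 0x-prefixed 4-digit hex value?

s_0 = ciphertext = 0xA1ED
s_1 = InvRound(s_0, k_4) = 0x1239
s_2 = InvRound(s_1, k_3) = 0x1841
s_3 = InvRound(s_2, k_2) = 0x75D6
s_4 = InvRound(s_3, k_1) = 0x8F0C
s_5 = InvRound(s_4, k_0) = 0xC8FA

0xC8FA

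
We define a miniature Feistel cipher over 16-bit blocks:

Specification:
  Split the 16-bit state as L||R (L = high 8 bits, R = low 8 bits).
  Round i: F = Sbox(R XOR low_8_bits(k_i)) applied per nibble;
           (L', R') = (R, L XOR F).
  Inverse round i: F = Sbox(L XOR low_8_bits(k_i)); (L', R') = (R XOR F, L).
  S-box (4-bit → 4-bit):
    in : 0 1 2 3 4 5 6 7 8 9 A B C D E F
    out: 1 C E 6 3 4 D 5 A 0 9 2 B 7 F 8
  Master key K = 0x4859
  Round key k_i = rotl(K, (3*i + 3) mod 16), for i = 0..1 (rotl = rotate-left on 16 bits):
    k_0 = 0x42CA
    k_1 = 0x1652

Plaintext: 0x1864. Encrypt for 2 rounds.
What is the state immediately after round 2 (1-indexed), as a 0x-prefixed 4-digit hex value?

s_0 = plaintext = 0x1864
s_1 = Round(s_0, k_0) = 0x6487
s_2 = Round(s_1, k_1) = 0x8710

0x8710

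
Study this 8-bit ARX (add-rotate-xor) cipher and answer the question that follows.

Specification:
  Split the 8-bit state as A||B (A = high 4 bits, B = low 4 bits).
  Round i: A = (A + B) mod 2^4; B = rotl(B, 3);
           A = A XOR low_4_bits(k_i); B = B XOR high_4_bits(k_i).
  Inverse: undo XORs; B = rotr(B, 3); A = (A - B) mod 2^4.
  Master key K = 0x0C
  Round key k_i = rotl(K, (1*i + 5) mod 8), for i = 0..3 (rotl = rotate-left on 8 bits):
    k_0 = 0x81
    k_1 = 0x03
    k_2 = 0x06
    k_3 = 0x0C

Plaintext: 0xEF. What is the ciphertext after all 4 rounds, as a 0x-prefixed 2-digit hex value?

0x6E

s_0 = plaintext = 0xEF
s_1 = Round(s_0, k_0) = 0xC7
s_2 = Round(s_1, k_1) = 0x0B
s_3 = Round(s_2, k_2) = 0xDD
s_4 = Round(s_3, k_3) = 0x6E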